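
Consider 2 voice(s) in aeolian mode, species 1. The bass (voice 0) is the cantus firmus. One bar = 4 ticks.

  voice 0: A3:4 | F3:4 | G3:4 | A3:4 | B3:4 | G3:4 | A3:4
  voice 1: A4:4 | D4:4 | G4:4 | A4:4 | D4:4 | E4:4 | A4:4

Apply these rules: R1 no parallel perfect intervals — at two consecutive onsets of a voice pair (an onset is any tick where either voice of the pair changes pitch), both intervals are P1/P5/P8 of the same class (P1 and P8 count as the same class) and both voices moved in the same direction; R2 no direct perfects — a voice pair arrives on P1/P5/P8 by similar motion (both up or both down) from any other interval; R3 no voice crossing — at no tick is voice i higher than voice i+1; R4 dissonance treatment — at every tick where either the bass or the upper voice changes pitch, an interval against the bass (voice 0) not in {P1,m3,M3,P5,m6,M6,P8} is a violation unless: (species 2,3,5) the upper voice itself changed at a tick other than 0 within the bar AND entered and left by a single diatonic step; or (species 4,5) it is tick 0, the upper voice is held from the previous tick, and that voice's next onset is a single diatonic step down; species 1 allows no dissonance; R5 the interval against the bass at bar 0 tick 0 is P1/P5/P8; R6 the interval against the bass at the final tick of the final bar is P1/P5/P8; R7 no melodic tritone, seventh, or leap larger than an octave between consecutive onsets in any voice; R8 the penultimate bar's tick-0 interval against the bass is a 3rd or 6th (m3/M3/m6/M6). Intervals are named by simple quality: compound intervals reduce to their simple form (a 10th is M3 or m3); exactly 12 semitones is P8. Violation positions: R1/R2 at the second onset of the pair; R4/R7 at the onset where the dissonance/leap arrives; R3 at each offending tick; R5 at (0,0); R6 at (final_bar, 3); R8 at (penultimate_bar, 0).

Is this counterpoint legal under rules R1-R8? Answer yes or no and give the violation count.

No (3 violations)

bar 0: v0=A3 v1=A4 (P8)
bar 1: v0=F3 v1=D4 (M6)
bar 2: v0=G3 v1=G4 (P8)
bar 3: v0=A3 v1=A4 (P8)
bar 4: v0=B3 v1=D4 (m3)
bar 5: v0=G3 v1=E4 (M6)
bar 6: v0=A3 v1=A4 (P8)
  R2 @ bar2.0: F3/D4 M6 -> G3/G4 P8 similar
  R1 @ bar3.0: G3/G4 P8 -> A3/A4 P8 similar
  R2 @ bar6.0: G3/E4 M6 -> A3/A4 P8 similar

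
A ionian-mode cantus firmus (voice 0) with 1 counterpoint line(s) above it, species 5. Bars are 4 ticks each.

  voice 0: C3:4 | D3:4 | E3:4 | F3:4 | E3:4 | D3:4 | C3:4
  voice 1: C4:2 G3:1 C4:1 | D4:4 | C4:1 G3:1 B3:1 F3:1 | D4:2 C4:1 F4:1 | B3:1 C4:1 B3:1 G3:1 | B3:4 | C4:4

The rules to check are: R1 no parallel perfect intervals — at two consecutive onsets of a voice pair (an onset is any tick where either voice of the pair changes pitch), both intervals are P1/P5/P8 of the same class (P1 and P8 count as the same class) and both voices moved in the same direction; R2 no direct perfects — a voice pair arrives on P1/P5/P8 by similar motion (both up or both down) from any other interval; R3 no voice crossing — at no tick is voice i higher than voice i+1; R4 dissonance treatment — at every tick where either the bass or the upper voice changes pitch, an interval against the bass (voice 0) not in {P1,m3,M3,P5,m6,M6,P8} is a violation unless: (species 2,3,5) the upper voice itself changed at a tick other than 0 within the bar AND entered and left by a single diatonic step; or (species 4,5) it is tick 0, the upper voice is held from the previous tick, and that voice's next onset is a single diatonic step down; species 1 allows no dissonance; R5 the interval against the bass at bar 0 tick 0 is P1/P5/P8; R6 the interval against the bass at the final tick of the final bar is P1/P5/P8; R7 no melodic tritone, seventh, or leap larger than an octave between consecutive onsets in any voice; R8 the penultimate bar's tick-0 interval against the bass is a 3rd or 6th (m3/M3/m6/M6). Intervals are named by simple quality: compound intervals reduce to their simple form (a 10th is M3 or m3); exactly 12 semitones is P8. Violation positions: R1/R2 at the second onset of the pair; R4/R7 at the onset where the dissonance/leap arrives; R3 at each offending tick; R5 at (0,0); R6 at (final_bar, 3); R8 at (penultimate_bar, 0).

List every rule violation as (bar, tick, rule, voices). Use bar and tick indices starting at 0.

(1, 0, R1, (0, 1))
(2, 3, R4, (0, 1))
(2, 3, R7, (1,))
(4, 0, R2, (0, 1))
(4, 0, R7, (1,))

bar 0: v0=C3 v1=C4 downbeat P8
bar 1: v0=D3 v1=D4 downbeat P8
bar 2: v0=E3 v1=C4 downbeat m6
bar 3: v0=F3 v1=D4 downbeat M6
bar 4: v0=E3 v1=B3 downbeat P5
bar 5: v0=D3 v1=B3 downbeat M6
bar 6: v0=C3 v1=C4 downbeat P8
  -> R1 @ bar 1 tick 0 v(0, 1): C3/C4 P8 -> D3/D4 P8 similar
  -> R4 @ bar 2 tick 3 v(0, 1): E3/F3 m2 untreated
  -> R7 @ bar 2 tick 3 v(1,): B3->F3 leap 6st
  -> R2 @ bar 4 tick 0 v(0, 1): F3/F4 P8 -> E3/B3 P5 similar
  -> R7 @ bar 4 tick 0 v(1,): F4->B3 leap 6st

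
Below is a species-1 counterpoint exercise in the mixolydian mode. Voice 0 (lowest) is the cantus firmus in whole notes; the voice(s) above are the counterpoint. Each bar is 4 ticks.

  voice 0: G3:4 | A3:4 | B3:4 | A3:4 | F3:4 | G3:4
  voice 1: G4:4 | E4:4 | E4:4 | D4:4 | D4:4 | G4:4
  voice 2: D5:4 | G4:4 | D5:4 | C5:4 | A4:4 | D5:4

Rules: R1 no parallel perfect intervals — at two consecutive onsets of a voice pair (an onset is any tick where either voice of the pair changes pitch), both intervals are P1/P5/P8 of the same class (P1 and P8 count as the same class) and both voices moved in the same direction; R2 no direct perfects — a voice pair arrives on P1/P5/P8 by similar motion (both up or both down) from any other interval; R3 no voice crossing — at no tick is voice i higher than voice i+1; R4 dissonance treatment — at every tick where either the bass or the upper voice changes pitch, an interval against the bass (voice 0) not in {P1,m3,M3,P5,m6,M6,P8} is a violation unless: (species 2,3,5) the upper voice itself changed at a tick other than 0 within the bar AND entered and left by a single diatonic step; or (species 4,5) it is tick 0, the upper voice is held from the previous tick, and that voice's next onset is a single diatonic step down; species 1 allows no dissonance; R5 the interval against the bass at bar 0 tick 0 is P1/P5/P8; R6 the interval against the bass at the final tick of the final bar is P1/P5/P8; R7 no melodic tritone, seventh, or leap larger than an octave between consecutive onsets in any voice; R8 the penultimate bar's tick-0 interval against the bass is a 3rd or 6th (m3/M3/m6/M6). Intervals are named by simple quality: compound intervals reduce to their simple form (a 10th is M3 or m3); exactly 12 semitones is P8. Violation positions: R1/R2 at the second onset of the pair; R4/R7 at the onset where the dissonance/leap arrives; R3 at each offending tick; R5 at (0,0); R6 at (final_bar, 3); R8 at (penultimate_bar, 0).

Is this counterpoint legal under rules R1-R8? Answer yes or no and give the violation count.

No (6 violations)

bar 0: v0=G3 v1=G4 v2=D5 (P5)
bar 1: v0=A3 v1=E4 v2=G4 (m7)
bar 2: v0=B3 v1=E4 v2=D5 (m3)
bar 3: v0=A3 v1=D4 v2=C5 (m3)
bar 4: v0=F3 v1=D4 v2=A4 (M3)
bar 5: v0=G3 v1=G4 v2=D5 (P5)
  R4 @ bar1.0: A3/G4 m7 untreated
  R4 @ bar2.0: B3/E4 P4 untreated
  R4 @ bar3.0: A3/D4 P4 untreated
  R1 @ bar5.0: D4/A4 P5 -> G4/D5 P5 similar
  R2 @ bar5.0: F3/D4 M6 -> G3/G4 P8 similar
  R2 @ bar5.0: F3/A4 M3 -> G3/D5 P5 similar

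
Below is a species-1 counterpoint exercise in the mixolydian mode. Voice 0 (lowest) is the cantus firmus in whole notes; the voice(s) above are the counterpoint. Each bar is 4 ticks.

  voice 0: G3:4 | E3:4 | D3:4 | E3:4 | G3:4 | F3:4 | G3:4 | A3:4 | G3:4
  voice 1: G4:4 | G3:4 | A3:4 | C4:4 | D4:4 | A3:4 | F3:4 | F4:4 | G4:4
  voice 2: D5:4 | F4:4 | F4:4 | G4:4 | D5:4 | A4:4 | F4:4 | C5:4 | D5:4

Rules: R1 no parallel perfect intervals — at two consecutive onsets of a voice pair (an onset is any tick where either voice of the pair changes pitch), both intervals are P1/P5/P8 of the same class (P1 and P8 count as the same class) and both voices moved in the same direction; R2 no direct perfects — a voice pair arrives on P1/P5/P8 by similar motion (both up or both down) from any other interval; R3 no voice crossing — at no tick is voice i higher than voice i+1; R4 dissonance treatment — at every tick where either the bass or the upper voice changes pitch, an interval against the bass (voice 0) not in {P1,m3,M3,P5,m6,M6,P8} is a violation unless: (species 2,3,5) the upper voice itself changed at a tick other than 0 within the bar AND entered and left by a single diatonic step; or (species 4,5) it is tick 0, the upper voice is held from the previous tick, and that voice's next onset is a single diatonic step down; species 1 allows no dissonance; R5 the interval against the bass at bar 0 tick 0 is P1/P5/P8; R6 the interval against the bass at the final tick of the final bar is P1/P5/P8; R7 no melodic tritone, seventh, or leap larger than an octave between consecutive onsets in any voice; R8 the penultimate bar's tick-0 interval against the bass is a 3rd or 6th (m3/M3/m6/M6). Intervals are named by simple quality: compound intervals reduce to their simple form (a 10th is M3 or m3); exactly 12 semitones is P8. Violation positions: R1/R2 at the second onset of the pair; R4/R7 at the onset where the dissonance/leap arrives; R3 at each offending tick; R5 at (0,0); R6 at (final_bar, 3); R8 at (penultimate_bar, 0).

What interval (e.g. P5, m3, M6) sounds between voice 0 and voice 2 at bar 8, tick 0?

voice 0=G3 voice 2=D5 -> P5

P5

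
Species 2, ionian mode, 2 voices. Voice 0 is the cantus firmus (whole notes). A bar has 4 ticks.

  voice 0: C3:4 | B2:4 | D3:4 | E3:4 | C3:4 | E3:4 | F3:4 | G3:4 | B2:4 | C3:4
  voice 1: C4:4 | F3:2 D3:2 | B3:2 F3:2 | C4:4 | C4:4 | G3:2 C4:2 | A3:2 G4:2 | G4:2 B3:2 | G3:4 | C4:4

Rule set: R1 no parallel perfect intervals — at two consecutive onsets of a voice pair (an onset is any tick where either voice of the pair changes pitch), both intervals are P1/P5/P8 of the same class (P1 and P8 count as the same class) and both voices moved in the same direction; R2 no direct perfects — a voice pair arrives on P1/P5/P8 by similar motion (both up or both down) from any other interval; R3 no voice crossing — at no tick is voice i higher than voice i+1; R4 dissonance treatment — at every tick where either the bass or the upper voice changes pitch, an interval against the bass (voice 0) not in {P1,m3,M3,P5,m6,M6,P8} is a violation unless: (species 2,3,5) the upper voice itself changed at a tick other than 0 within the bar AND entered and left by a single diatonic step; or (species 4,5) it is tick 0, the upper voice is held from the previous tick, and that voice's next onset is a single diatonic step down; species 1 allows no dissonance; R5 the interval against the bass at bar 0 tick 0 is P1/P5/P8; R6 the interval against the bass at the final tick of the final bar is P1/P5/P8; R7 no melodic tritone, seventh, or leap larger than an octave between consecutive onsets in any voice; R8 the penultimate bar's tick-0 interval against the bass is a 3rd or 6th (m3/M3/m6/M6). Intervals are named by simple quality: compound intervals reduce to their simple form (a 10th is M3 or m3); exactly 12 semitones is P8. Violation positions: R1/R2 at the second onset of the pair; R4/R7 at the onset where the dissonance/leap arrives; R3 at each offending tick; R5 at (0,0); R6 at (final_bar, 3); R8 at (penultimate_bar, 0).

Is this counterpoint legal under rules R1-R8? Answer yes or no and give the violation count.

bar 0: v0=C3 v1=C4 (P8)
bar 1: v0=B2 v1=F3 (TT)
bar 2: v0=D3 v1=B3 (M6)
bar 3: v0=E3 v1=C4 (m6)
bar 4: v0=C3 v1=C4 (P8)
bar 5: v0=E3 v1=G3 (m3)
bar 6: v0=F3 v1=A3 (M3)
bar 7: v0=G3 v1=G4 (P8)
bar 8: v0=B2 v1=G3 (m6)
bar 9: v0=C3 v1=C4 (P8)
  R4 @ bar1.0: B2/F3 TT untreated
  R7 @ bar2.2: B3->F3 leap 6st
  R4 @ bar6.2: F3/G4 M2 untreated
  R7 @ bar6.2: A3->G4 leap 10st
  R2 @ bar9.0: B2/G3 m6 -> C3/C4 P8 similar

No (5 violations)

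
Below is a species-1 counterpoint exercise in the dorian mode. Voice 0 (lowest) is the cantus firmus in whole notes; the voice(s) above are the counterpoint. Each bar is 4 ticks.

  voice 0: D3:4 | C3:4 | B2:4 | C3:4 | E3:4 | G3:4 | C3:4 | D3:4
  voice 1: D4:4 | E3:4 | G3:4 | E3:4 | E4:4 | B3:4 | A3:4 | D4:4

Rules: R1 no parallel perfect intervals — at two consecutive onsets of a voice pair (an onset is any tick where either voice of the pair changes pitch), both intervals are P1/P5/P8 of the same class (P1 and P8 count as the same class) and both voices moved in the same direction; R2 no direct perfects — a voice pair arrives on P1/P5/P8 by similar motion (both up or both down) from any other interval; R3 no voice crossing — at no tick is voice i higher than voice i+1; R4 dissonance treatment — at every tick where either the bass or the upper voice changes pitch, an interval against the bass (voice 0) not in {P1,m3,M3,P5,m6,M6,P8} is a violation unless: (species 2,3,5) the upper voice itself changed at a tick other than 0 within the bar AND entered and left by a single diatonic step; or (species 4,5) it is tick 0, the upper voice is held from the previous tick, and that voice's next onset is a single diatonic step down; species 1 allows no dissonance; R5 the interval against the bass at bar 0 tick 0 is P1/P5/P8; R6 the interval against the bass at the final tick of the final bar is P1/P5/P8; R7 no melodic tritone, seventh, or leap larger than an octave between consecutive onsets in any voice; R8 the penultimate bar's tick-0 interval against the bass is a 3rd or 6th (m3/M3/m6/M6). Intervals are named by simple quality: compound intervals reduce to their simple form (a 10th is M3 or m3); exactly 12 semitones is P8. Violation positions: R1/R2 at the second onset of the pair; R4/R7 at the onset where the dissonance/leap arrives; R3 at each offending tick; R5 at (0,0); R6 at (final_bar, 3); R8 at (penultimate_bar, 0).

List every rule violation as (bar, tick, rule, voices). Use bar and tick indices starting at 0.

(1, 0, R7, (1,))
(4, 0, R2, (0, 1))
(7, 0, R2, (0, 1))

bar 0: v0=D3 v1=D4 downbeat P8
bar 1: v0=C3 v1=E3 downbeat M3
bar 2: v0=B2 v1=G3 downbeat m6
bar 3: v0=C3 v1=E3 downbeat M3
bar 4: v0=E3 v1=E4 downbeat P8
bar 5: v0=G3 v1=B3 downbeat M3
bar 6: v0=C3 v1=A3 downbeat M6
bar 7: v0=D3 v1=D4 downbeat P8
  -> R7 @ bar 1 tick 0 v(1,): D4->E3 leap 10st
  -> R2 @ bar 4 tick 0 v(0, 1): C3/E3 M3 -> E3/E4 P8 similar
  -> R2 @ bar 7 tick 0 v(0, 1): C3/A3 M6 -> D3/D4 P8 similar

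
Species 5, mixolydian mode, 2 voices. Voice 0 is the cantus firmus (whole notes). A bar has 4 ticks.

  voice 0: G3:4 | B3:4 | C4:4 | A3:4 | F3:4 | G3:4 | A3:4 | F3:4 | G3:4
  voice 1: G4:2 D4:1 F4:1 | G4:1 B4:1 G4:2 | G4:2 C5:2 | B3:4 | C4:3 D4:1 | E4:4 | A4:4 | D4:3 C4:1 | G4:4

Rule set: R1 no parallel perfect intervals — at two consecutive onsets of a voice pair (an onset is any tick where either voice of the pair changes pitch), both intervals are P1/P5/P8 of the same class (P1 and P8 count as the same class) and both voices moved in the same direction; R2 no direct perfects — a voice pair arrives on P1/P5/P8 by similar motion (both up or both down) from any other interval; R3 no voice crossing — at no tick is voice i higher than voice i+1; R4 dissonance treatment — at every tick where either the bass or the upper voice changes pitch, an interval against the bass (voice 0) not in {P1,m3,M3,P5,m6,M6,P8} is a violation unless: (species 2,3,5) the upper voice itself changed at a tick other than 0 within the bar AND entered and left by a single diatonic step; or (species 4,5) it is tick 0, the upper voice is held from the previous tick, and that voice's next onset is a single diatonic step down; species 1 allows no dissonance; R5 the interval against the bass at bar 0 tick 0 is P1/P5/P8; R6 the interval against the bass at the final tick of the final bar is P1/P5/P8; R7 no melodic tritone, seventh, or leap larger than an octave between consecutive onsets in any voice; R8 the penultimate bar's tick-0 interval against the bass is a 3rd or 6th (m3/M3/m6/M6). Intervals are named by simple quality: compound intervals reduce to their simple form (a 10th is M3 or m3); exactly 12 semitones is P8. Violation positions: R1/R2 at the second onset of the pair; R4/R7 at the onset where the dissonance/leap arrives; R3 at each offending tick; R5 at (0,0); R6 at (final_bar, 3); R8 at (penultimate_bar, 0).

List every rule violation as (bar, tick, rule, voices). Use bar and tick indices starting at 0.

bar 0: v0=G3 v1=G4 downbeat P8
bar 1: v0=B3 v1=G4 downbeat m6
bar 2: v0=C4 v1=G4 downbeat P5
bar 3: v0=A3 v1=B3 downbeat M2
bar 4: v0=F3 v1=C4 downbeat P5
bar 5: v0=G3 v1=E4 downbeat M6
bar 6: v0=A3 v1=A4 downbeat P8
bar 7: v0=F3 v1=D4 downbeat M6
bar 8: v0=G3 v1=G4 downbeat P8
  -> R4 @ bar 0 tick 3 v(0, 1): G3/F4 m7 untreated
  -> R4 @ bar 3 tick 0 v(0, 1): A3/B3 M2 untreated
  -> R7 @ bar 3 tick 0 v(1,): C5->B3 leap 13st
  -> R2 @ bar 6 tick 0 v(0, 1): G3/E4 M6 -> A3/A4 P8 similar
  -> R2 @ bar 8 tick 0 v(0, 1): F3/C4 P5 -> G3/G4 P8 similar

(0, 3, R4, (0, 1))
(3, 0, R4, (0, 1))
(3, 0, R7, (1,))
(6, 0, R2, (0, 1))
(8, 0, R2, (0, 1))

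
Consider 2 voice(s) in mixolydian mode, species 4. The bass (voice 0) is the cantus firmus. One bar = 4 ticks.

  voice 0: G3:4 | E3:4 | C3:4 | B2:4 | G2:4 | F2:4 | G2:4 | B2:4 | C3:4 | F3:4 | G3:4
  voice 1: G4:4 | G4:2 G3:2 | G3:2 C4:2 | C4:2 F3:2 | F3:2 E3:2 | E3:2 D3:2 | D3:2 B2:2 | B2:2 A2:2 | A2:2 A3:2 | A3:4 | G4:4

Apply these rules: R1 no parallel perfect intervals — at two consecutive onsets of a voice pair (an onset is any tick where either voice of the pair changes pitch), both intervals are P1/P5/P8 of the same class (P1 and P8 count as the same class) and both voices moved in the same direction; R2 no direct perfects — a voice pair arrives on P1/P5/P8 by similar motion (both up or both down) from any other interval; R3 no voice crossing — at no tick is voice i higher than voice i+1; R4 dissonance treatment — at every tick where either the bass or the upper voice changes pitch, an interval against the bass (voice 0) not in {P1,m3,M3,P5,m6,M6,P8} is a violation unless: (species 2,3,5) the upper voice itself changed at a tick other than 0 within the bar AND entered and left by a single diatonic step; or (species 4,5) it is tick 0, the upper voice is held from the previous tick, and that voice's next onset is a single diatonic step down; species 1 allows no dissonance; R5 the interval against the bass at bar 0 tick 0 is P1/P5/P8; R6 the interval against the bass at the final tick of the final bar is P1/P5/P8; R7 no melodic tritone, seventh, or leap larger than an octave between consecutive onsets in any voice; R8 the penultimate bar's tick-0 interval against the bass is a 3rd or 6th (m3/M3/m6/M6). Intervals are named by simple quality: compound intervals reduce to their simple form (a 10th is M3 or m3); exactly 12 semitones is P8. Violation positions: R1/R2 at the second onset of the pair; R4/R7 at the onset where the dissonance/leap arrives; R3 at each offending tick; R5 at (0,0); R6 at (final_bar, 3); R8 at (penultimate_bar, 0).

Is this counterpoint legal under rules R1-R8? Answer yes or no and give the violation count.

bar 0: v0=G3 v1=G4 (P8)
bar 1: v0=E3 v1=G4 (m3)
bar 2: v0=C3 v1=G3 (P5)
bar 3: v0=B2 v1=C4 (m2)
bar 4: v0=G2 v1=F3 (m7)
bar 5: v0=F2 v1=E3 (M7)
bar 6: v0=G2 v1=D3 (P5)
bar 7: v0=B2 v1=B2 (P1)
bar 8: v0=C3 v1=A2 (m3)
bar 9: v0=F3 v1=A3 (M3)
bar 10: v0=G3 v1=G4 (P8)
  R4 @ bar3.0: B2/C4 m2 untreated
  R4 @ bar3.2: B2/F3 TT untreated
  R3 @ bar7.2: B2 above A2
  R4 @ bar7.2: B2/A2 M2 untreated
  R3 @ bar7.3: B2 above A2
  R3 @ bar8.0: C3 above A2
  R3 @ bar8.1: C3 above A2
  R2 @ bar10.0: F3/A3 M3 -> G3/G4 P8 similar
  R7 @ bar10.0: A3->G4 leap 10st

No (9 violations)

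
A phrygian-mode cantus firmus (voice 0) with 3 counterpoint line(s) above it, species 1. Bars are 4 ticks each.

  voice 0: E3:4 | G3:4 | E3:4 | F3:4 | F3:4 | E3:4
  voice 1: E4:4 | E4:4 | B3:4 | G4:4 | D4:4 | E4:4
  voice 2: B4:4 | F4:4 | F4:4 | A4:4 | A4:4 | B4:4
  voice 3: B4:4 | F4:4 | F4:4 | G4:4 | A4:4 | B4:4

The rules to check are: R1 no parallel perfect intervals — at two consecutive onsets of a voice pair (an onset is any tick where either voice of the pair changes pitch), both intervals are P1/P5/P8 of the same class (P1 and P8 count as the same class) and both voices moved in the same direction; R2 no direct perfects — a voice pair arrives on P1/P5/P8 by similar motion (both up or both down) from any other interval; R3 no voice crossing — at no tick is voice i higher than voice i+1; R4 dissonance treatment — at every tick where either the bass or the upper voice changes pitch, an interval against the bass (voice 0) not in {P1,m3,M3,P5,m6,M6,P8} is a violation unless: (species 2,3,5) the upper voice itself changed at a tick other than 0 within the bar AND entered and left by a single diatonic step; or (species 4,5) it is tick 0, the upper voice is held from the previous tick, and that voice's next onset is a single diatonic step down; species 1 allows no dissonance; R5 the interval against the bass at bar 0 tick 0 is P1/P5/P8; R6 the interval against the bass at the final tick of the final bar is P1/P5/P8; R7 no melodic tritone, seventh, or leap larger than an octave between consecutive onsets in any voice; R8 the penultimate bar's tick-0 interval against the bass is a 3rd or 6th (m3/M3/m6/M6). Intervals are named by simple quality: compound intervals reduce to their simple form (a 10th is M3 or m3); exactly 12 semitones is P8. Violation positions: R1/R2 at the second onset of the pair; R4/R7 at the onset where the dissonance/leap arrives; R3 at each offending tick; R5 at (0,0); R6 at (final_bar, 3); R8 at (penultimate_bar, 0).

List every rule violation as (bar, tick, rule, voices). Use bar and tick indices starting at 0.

bar 0: v0=E3 v1=E4 v2=B4 v3=B4 downbeat P5
bar 1: v0=G3 v1=E4 v2=F4 v3=F4 downbeat m7
bar 2: v0=E3 v1=B3 v2=F4 v3=F4 downbeat m2
bar 3: v0=F3 v1=G4 v2=A4 v3=G4 downbeat M2
bar 4: v0=F3 v1=D4 v2=A4 v3=A4 downbeat M3
bar 5: v0=E3 v1=E4 v2=B4 v3=B4 downbeat P5
  -> R1 @ bar 1 tick 0 v(2, 3): B4/B4 P1 -> F4/F4 P1 similar
  -> R4 @ bar 1 tick 0 v(0, 2): G3/F4 m7 untreated
  -> R4 @ bar 1 tick 0 v(0, 3): G3/F4 m7 untreated
  -> R7 @ bar 1 tick 0 v(2,): B4->F4 leap 6st
  -> R7 @ bar 1 tick 0 v(3,): B4->F4 leap 6st
  -> R2 @ bar 2 tick 0 v(0, 1): G3/E4 M6 -> E3/B3 P5 similar
  -> R4 @ bar 2 tick 0 v(0, 2): E3/F4 m2 untreated
  -> R4 @ bar 2 tick 0 v(0, 3): E3/F4 m2 untreated
  -> R2 @ bar 3 tick 0 v(1, 3): B3/F4 TT -> G4/G4 P1 similar
  -> R3 @ bar 3 tick 0 v(2, 3): A4 above G4
  -> R4 @ bar 3 tick 0 v(0, 1): F3/G4 M2 untreated
  -> R4 @ bar 3 tick 0 v(0, 3): F3/G4 M2 untreated
  -> R3 @ bar 3 tick 1 v(2, 3): A4 above G4
  -> R3 @ bar 3 tick 2 v(2, 3): A4 above G4
  -> R3 @ bar 3 tick 3 v(2, 3): A4 above G4
  -> R1 @ bar 5 tick 0 v(1, 2): D4/A4 P5 -> E4/B4 P5 similar
  -> R1 @ bar 5 tick 0 v(1, 3): D4/A4 P5 -> E4/B4 P5 similar
  -> R1 @ bar 5 tick 0 v(2, 3): A4/A4 P1 -> B4/B4 P1 similar

(1, 0, R1, (2, 3))
(1, 0, R4, (0, 2))
(1, 0, R4, (0, 3))
(1, 0, R7, (2,))
(1, 0, R7, (3,))
(2, 0, R2, (0, 1))
(2, 0, R4, (0, 2))
(2, 0, R4, (0, 3))
(3, 0, R2, (1, 3))
(3, 0, R3, (2, 3))
(3, 0, R4, (0, 1))
(3, 0, R4, (0, 3))
(3, 1, R3, (2, 3))
(3, 2, R3, (2, 3))
(3, 3, R3, (2, 3))
(5, 0, R1, (1, 2))
(5, 0, R1, (1, 3))
(5, 0, R1, (2, 3))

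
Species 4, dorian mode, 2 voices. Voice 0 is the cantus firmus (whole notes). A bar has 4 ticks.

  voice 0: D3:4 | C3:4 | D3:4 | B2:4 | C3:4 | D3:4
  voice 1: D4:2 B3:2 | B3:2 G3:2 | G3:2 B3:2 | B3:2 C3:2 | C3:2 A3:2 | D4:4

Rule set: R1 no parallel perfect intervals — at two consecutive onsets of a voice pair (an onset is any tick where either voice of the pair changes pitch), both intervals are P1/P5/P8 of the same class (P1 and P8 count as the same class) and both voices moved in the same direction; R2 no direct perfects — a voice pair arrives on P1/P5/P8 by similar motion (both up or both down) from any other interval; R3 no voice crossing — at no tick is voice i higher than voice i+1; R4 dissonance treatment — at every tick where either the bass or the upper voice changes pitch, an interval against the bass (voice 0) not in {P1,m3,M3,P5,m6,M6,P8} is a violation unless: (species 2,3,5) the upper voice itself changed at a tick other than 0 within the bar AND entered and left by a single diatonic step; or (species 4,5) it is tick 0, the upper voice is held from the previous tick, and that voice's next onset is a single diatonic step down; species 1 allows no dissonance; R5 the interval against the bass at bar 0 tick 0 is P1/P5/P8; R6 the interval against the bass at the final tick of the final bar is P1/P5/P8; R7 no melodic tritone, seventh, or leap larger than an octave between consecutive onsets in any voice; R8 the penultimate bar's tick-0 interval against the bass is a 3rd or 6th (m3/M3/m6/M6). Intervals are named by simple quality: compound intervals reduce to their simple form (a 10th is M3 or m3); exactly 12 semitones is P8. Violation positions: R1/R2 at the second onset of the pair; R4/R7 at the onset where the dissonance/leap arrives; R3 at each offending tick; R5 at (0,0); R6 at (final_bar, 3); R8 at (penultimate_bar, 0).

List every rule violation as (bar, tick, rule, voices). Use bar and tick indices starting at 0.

(1, 0, R4, (0, 1))
(2, 0, R4, (0, 1))
(3, 2, R4, (0, 1))
(3, 2, R7, (1,))
(4, 0, R8, (0, 1))
(5, 0, R2, (0, 1))

bar 0: v0=D3 v1=D4 downbeat P8
bar 1: v0=C3 v1=B3 downbeat M7
bar 2: v0=D3 v1=G3 downbeat P4
bar 3: v0=B2 v1=B3 downbeat P8
bar 4: v0=C3 v1=C3 downbeat P1
bar 5: v0=D3 v1=D4 downbeat P8
  -> R4 @ bar 1 tick 0 v(0, 1): C3/B3 M7 untreated
  -> R4 @ bar 2 tick 0 v(0, 1): D3/G3 P4 untreated
  -> R4 @ bar 3 tick 2 v(0, 1): B2/C3 m2 untreated
  -> R7 @ bar 3 tick 2 v(1,): B3->C3 leap 11st
  -> R8 @ bar 4 tick 0 v(0, 1): penult P1 not 3rd/6th
  -> R2 @ bar 5 tick 0 v(0, 1): C3/A3 M6 -> D3/D4 P8 similar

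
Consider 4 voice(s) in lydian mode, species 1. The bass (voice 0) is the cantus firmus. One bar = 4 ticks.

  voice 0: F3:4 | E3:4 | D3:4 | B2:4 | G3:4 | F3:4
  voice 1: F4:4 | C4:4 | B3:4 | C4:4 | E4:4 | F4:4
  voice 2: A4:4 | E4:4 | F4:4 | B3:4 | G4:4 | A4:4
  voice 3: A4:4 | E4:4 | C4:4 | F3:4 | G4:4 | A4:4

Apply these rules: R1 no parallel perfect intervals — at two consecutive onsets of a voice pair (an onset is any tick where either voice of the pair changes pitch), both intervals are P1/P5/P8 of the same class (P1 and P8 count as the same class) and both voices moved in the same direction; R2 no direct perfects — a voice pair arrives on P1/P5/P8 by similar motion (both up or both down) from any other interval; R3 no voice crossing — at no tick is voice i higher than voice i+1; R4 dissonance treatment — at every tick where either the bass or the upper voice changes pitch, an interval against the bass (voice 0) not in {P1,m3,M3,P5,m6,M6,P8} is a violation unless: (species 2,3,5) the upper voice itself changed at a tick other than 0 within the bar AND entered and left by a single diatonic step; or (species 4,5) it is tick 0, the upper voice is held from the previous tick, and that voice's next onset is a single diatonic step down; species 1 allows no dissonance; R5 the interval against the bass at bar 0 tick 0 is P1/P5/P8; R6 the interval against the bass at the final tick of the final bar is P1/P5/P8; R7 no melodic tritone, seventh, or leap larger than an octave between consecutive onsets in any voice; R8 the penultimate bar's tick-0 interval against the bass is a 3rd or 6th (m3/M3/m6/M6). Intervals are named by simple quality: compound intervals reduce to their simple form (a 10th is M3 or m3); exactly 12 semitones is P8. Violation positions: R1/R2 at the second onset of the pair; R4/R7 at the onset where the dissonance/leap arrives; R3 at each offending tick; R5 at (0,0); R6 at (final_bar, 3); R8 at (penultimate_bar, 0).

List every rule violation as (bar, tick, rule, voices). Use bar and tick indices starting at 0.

(0, 0, R5, (0, 2))
(0, 0, R5, (0, 3))
(1, 0, R1, (2, 3))
(1, 0, R2, (0, 2))
(1, 0, R2, (0, 3))
(2, 0, R3, (2, 3))
(2, 0, R4, (0, 3))
(2, 1, R3, (2, 3))
(2, 2, R3, (2, 3))
(2, 3, R3, (2, 3))
(3, 0, R2, (0, 2))
(3, 0, R3, (1, 2))
(3, 0, R3, (2, 3))
(3, 0, R4, (0, 1))
(3, 0, R4, (0, 3))
(3, 0, R7, (2,))
(3, 1, R3, (1, 2))
(3, 1, R3, (2, 3))
(3, 2, R3, (1, 2))
(3, 2, R3, (2, 3))
(3, 3, R3, (1, 2))
(3, 3, R3, (2, 3))
(4, 0, R1, (0, 2))
(4, 0, R2, (0, 3))
(4, 0, R2, (2, 3))
(4, 0, R7, (3,))
(4, 0, R8, (0, 2))
(4, 0, R8, (0, 3))
(5, 0, R1, (2, 3))
(5, 3, R6, (0, 2))
(5, 3, R6, (0, 3))

bar 0: v0=F3 v1=F4 v2=A4 v3=A4 downbeat M3
bar 1: v0=E3 v1=C4 v2=E4 v3=E4 downbeat P8
bar 2: v0=D3 v1=B3 v2=F4 v3=C4 downbeat m7
bar 3: v0=B2 v1=C4 v2=B3 v3=F3 downbeat TT
bar 4: v0=G3 v1=E4 v2=G4 v3=G4 downbeat P8
bar 5: v0=F3 v1=F4 v2=A4 v3=A4 downbeat M3
  -> R5 @ bar 0 tick 0 v(0, 2): opens on M3
  -> R5 @ bar 0 tick 0 v(0, 3): opens on M3
  -> R1 @ bar 1 tick 0 v(2, 3): A4/A4 P1 -> E4/E4 P1 similar
  -> R2 @ bar 1 tick 0 v(0, 2): F3/A4 M3 -> E3/E4 P8 similar
  -> R2 @ bar 1 tick 0 v(0, 3): F3/A4 M3 -> E3/E4 P8 similar
  -> R3 @ bar 2 tick 0 v(2, 3): F4 above C4
  -> R4 @ bar 2 tick 0 v(0, 3): D3/C4 m7 untreated
  -> R3 @ bar 2 tick 1 v(2, 3): F4 above C4
  -> R3 @ bar 2 tick 2 v(2, 3): F4 above C4
  -> R3 @ bar 2 tick 3 v(2, 3): F4 above C4
  -> R2 @ bar 3 tick 0 v(0, 2): D3/F4 m3 -> B2/B3 P8 similar
  -> R3 @ bar 3 tick 0 v(1, 2): C4 above B3
  -> R3 @ bar 3 tick 0 v(2, 3): B3 above F3
  -> R4 @ bar 3 tick 0 v(0, 1): B2/C4 m2 untreated
  -> R4 @ bar 3 tick 0 v(0, 3): B2/F3 TT untreated
  -> R7 @ bar 3 tick 0 v(2,): F4->B3 leap 6st
  -> R3 @ bar 3 tick 1 v(1, 2): C4 above B3
  -> R3 @ bar 3 tick 1 v(2, 3): B3 above F3
  -> R3 @ bar 3 tick 2 v(1, 2): C4 above B3
  -> R3 @ bar 3 tick 2 v(2, 3): B3 above F3
  -> R3 @ bar 3 tick 3 v(1, 2): C4 above B3
  -> R3 @ bar 3 tick 3 v(2, 3): B3 above F3
  -> R1 @ bar 4 tick 0 v(0, 2): B2/B3 P8 -> G3/G4 P8 similar
  -> R2 @ bar 4 tick 0 v(0, 3): B2/F3 TT -> G3/G4 P8 similar
  -> R2 @ bar 4 tick 0 v(2, 3): B3/F3 TT -> G4/G4 P1 similar
  -> R7 @ bar 4 tick 0 v(3,): F3->G4 leap 14st
  -> R8 @ bar 4 tick 0 v(0, 2): penult P8 not 3rd/6th
  -> R8 @ bar 4 tick 0 v(0, 3): penult P8 not 3rd/6th
  -> R1 @ bar 5 tick 0 v(2, 3): G4/G4 P1 -> A4/A4 P1 similar
  -> R6 @ bar 5 tick 3 v(0, 2): closes on M3
  -> R6 @ bar 5 tick 3 v(0, 3): closes on M3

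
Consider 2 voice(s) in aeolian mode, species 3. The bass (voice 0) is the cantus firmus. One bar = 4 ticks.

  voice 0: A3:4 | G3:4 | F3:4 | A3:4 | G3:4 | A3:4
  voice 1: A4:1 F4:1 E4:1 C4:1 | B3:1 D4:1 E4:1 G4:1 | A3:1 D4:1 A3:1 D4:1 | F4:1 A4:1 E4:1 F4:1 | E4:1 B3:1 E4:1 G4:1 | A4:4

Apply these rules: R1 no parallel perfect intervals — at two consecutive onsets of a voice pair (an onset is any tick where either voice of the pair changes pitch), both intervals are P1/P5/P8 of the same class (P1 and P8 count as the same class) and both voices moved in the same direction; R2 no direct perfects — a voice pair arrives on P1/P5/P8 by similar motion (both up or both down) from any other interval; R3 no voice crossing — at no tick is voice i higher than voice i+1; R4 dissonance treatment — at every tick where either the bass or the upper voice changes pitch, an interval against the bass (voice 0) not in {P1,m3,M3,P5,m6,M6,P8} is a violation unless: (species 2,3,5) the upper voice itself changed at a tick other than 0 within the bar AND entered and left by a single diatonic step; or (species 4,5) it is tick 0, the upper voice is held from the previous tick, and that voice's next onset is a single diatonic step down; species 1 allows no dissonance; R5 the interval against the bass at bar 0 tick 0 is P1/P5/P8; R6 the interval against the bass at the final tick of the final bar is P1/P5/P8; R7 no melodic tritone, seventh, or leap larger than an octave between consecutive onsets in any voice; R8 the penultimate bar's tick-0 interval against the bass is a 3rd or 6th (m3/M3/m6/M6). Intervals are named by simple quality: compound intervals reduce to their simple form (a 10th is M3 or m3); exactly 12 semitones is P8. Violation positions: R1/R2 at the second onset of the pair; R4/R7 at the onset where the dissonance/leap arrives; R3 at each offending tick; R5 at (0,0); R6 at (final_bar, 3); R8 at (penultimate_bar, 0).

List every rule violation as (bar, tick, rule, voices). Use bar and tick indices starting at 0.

(2, 0, R7, (1,))
(5, 0, R1, (0, 1))

bar 0: v0=A3 v1=A4 downbeat P8
bar 1: v0=G3 v1=B3 downbeat M3
bar 2: v0=F3 v1=A3 downbeat M3
bar 3: v0=A3 v1=F4 downbeat m6
bar 4: v0=G3 v1=E4 downbeat M6
bar 5: v0=A3 v1=A4 downbeat P8
  -> R7 @ bar 2 tick 0 v(1,): G4->A3 leap 10st
  -> R1 @ bar 5 tick 0 v(0, 1): G3/G4 P8 -> A3/A4 P8 similar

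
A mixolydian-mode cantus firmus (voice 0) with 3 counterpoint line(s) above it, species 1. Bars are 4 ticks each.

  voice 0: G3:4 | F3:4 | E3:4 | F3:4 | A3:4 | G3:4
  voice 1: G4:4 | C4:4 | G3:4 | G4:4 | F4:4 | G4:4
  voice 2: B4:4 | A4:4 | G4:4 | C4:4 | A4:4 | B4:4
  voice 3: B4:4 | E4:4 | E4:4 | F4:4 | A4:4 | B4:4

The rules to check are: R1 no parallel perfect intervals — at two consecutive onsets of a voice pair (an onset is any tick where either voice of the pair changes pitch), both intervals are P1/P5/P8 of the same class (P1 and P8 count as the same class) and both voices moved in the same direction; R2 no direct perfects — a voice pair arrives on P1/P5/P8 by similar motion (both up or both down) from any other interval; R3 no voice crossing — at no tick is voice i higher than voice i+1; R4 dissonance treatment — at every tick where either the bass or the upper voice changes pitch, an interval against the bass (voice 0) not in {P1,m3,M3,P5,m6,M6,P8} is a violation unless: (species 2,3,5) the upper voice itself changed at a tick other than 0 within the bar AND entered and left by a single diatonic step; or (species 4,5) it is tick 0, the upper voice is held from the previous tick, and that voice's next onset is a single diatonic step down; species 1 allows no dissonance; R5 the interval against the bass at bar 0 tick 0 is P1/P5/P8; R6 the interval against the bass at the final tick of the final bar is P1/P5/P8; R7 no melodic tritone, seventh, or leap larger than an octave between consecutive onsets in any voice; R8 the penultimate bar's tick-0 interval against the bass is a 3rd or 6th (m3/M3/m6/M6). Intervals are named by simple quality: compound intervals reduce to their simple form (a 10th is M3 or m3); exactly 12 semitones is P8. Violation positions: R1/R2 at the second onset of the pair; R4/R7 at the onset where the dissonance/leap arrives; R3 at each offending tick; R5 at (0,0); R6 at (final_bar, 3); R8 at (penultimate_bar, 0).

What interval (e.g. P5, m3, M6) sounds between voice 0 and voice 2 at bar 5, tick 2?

M3

voice 0=G3 voice 2=B4 -> M3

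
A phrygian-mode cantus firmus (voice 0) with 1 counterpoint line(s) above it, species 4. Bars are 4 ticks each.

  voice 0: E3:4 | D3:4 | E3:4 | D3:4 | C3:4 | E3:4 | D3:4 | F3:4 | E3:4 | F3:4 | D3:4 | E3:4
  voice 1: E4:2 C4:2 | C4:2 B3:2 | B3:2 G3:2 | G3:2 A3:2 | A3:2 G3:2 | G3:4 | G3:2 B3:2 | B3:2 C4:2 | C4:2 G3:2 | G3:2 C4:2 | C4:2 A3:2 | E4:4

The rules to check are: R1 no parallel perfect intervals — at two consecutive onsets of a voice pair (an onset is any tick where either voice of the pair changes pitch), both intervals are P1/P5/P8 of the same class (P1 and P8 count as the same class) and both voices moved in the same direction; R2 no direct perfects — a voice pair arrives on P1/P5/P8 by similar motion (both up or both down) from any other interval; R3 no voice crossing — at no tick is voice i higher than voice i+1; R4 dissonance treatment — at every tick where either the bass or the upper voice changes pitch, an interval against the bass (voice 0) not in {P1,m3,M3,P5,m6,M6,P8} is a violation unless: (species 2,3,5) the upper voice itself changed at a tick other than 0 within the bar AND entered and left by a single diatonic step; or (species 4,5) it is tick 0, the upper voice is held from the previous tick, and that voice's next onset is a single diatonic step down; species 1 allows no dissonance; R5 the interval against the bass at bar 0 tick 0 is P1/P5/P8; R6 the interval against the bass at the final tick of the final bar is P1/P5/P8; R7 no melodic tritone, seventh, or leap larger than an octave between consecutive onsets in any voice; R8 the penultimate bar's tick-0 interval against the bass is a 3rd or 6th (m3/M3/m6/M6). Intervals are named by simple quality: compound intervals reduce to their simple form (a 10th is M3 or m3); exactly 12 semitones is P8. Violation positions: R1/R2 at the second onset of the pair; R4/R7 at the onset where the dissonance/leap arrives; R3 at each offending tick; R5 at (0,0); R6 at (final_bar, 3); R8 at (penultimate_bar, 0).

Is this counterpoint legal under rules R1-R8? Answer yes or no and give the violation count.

No (7 violations)

bar 0: v0=E3 v1=E4 (P8)
bar 1: v0=D3 v1=C4 (m7)
bar 2: v0=E3 v1=B3 (P5)
bar 3: v0=D3 v1=G3 (P4)
bar 4: v0=C3 v1=A3 (M6)
bar 5: v0=E3 v1=G3 (m3)
bar 6: v0=D3 v1=G3 (P4)
bar 7: v0=F3 v1=B3 (TT)
bar 8: v0=E3 v1=C4 (m6)
bar 9: v0=F3 v1=G3 (M2)
bar 10: v0=D3 v1=C4 (m7)
bar 11: v0=E3 v1=E4 (P8)
  R4 @ bar3.0: D3/G3 P4 untreated
  R4 @ bar6.0: D3/G3 P4 untreated
  R4 @ bar7.0: F3/B3 TT untreated
  R4 @ bar9.0: F3/G3 M2 untreated
  R4 @ bar10.0: D3/C4 m7 untreated
  R8 @ bar10.0: penult m7 not 3rd/6th
  R2 @ bar11.0: D3/A3 P5 -> E3/E4 P8 similar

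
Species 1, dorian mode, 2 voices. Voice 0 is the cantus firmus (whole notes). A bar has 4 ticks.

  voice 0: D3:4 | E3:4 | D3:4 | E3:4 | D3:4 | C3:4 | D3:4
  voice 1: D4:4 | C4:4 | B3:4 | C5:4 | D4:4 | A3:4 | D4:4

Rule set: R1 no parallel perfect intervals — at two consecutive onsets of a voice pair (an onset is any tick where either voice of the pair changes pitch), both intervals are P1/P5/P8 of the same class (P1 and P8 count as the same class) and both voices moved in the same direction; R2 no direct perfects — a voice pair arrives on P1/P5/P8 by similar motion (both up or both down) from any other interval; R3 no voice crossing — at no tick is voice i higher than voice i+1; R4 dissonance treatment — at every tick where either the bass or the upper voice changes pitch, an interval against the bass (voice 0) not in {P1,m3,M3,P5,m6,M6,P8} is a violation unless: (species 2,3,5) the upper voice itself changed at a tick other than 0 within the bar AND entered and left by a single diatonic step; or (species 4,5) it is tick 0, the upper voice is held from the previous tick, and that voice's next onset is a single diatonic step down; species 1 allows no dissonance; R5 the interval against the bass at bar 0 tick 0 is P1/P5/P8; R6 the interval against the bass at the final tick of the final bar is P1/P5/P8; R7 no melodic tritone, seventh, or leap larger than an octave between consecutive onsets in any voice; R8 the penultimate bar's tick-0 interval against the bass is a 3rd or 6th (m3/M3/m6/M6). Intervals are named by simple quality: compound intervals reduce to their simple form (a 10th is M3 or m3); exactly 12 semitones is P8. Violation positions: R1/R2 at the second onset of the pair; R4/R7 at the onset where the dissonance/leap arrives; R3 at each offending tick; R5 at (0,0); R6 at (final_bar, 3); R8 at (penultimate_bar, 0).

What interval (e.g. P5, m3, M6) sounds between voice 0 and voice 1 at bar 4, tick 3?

P8

voice 0=D3 voice 1=D4 -> P8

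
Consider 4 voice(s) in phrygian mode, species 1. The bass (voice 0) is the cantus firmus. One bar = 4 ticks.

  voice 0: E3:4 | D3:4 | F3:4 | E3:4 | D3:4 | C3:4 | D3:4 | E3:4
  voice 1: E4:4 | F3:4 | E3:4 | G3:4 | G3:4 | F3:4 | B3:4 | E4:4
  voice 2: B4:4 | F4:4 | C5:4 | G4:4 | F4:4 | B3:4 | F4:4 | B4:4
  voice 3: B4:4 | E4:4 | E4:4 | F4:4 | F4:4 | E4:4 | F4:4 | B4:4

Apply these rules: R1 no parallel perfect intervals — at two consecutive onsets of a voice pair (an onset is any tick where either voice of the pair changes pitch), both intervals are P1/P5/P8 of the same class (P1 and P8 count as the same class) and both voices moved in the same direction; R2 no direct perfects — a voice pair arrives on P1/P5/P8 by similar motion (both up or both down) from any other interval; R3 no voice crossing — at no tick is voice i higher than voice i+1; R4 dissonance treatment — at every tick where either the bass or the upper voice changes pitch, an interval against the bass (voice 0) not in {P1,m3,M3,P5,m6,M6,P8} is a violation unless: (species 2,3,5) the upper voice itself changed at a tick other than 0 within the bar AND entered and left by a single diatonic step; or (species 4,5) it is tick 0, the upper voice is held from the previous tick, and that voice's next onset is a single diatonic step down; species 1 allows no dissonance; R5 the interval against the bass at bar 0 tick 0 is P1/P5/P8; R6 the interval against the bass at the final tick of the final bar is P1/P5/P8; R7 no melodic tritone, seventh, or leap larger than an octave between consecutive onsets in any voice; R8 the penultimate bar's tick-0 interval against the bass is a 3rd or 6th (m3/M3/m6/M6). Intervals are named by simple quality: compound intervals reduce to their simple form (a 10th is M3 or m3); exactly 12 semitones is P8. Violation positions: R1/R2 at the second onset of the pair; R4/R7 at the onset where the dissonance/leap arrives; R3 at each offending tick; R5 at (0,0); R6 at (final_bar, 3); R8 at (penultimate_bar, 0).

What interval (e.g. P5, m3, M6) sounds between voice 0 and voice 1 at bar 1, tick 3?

m3

voice 0=D3 voice 1=F3 -> m3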